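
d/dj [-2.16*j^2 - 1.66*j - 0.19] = -4.32*j - 1.66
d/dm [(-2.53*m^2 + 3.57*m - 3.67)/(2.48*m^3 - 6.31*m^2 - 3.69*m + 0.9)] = (6.2744*m^4 - 17.7072*m^3 + 59.1672*m^2 - 50.8694*m - 10.3293)/(6.1504*m^6 - 31.2976*m^5 + 21.5137*m^4 + 51.0318*m^3 + 2.2581*m^2 - 6.642*m + 0.81)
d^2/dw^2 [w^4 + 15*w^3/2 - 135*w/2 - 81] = 3*w*(4*w + 15)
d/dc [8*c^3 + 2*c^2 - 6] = 4*c*(6*c + 1)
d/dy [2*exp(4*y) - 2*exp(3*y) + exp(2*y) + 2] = (8*exp(2*y) - 6*exp(y) + 2)*exp(2*y)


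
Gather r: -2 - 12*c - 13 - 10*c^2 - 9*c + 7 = -10*c^2 - 21*c - 8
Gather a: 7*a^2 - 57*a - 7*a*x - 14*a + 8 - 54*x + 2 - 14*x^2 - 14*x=7*a^2 + a*(-7*x - 71) - 14*x^2 - 68*x + 10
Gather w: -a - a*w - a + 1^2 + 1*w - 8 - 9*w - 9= -2*a + w*(-a - 8) - 16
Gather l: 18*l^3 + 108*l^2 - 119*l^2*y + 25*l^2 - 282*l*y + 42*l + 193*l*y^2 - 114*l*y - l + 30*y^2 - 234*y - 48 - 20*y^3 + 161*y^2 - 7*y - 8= 18*l^3 + l^2*(133 - 119*y) + l*(193*y^2 - 396*y + 41) - 20*y^3 + 191*y^2 - 241*y - 56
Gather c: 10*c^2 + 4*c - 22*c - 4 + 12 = 10*c^2 - 18*c + 8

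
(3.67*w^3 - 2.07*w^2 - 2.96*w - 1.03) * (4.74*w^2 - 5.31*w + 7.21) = 17.3958*w^5 - 29.2995*w^4 + 23.422*w^3 - 4.0893*w^2 - 15.8723*w - 7.4263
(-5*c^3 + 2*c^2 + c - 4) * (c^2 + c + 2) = -5*c^5 - 3*c^4 - 7*c^3 + c^2 - 2*c - 8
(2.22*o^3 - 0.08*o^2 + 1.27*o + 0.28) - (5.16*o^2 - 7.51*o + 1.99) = 2.22*o^3 - 5.24*o^2 + 8.78*o - 1.71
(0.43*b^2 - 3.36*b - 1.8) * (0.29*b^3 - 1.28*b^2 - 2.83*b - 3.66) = 0.1247*b^5 - 1.5248*b^4 + 2.5619*b^3 + 10.239*b^2 + 17.3916*b + 6.588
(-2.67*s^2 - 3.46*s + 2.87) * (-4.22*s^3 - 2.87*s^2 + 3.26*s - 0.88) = 11.2674*s^5 + 22.2641*s^4 - 10.8854*s^3 - 17.1669*s^2 + 12.401*s - 2.5256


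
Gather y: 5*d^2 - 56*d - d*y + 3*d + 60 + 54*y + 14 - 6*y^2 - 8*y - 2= 5*d^2 - 53*d - 6*y^2 + y*(46 - d) + 72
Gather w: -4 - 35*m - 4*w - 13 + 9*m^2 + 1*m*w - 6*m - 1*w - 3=9*m^2 - 41*m + w*(m - 5) - 20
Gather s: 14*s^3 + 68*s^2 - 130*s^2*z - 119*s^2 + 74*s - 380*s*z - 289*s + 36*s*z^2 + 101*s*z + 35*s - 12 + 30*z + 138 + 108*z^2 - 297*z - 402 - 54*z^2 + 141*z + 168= 14*s^3 + s^2*(-130*z - 51) + s*(36*z^2 - 279*z - 180) + 54*z^2 - 126*z - 108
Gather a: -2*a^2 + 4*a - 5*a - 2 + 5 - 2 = -2*a^2 - a + 1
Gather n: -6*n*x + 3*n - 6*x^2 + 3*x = n*(3 - 6*x) - 6*x^2 + 3*x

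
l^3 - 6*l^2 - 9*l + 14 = (l - 7)*(l - 1)*(l + 2)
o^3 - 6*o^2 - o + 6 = (o - 6)*(o - 1)*(o + 1)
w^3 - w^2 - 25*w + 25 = (w - 5)*(w - 1)*(w + 5)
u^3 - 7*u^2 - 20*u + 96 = (u - 8)*(u - 3)*(u + 4)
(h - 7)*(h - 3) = h^2 - 10*h + 21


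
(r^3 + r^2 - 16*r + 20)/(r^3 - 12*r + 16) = (r + 5)/(r + 4)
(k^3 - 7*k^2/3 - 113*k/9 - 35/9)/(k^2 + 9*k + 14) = (9*k^3 - 21*k^2 - 113*k - 35)/(9*(k^2 + 9*k + 14))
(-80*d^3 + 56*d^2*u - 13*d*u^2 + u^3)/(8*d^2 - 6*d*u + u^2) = (20*d^2 - 9*d*u + u^2)/(-2*d + u)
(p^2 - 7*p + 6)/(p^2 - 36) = (p - 1)/(p + 6)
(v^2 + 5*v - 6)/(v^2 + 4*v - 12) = (v - 1)/(v - 2)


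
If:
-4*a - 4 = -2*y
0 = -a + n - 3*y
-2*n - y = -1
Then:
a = -13/16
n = 5/16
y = 3/8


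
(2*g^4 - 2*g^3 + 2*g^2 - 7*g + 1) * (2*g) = 4*g^5 - 4*g^4 + 4*g^3 - 14*g^2 + 2*g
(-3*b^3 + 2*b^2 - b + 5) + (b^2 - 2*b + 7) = -3*b^3 + 3*b^2 - 3*b + 12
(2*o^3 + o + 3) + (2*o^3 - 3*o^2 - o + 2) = 4*o^3 - 3*o^2 + 5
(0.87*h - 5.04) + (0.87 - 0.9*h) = -0.03*h - 4.17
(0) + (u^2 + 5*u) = u^2 + 5*u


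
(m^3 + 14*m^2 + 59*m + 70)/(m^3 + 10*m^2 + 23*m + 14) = (m + 5)/(m + 1)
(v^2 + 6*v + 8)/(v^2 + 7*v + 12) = (v + 2)/(v + 3)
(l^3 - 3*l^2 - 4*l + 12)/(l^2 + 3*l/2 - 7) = 2*(l^2 - l - 6)/(2*l + 7)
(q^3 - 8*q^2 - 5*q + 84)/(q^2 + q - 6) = (q^2 - 11*q + 28)/(q - 2)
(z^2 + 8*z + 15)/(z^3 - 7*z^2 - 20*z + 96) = (z^2 + 8*z + 15)/(z^3 - 7*z^2 - 20*z + 96)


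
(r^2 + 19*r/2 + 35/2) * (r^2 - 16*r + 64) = r^4 - 13*r^3/2 - 141*r^2/2 + 328*r + 1120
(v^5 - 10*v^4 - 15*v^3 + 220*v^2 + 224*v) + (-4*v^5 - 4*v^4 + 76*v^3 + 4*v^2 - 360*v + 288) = -3*v^5 - 14*v^4 + 61*v^3 + 224*v^2 - 136*v + 288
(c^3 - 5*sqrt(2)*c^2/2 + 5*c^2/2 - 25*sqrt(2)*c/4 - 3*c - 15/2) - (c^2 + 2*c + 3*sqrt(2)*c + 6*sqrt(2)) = c^3 - 5*sqrt(2)*c^2/2 + 3*c^2/2 - 37*sqrt(2)*c/4 - 5*c - 6*sqrt(2) - 15/2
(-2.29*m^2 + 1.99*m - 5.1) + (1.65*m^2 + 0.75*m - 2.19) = -0.64*m^2 + 2.74*m - 7.29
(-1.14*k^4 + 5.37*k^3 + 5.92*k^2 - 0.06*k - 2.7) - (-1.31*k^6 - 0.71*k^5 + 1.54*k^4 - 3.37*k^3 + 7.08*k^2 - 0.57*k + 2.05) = 1.31*k^6 + 0.71*k^5 - 2.68*k^4 + 8.74*k^3 - 1.16*k^2 + 0.51*k - 4.75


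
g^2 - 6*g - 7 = (g - 7)*(g + 1)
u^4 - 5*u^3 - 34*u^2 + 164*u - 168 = (u - 7)*(u - 2)^2*(u + 6)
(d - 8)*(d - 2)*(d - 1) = d^3 - 11*d^2 + 26*d - 16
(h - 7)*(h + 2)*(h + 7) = h^3 + 2*h^2 - 49*h - 98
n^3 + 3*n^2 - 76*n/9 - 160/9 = (n - 8/3)*(n + 5/3)*(n + 4)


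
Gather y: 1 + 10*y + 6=10*y + 7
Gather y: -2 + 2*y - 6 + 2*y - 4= 4*y - 12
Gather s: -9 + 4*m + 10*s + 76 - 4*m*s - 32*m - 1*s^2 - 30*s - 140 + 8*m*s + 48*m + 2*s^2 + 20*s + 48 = 4*m*s + 20*m + s^2 - 25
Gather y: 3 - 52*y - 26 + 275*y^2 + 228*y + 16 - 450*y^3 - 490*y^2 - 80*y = -450*y^3 - 215*y^2 + 96*y - 7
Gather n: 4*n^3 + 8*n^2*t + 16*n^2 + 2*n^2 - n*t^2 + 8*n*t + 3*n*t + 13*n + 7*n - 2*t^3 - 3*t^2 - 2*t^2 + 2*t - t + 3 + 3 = 4*n^3 + n^2*(8*t + 18) + n*(-t^2 + 11*t + 20) - 2*t^3 - 5*t^2 + t + 6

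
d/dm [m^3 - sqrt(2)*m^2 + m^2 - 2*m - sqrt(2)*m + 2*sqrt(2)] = 3*m^2 - 2*sqrt(2)*m + 2*m - 2 - sqrt(2)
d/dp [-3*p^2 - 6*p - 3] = -6*p - 6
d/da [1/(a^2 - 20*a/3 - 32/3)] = 6*(10 - 3*a)/(-3*a^2 + 20*a + 32)^2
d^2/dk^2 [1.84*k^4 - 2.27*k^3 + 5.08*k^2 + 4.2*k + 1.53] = 22.08*k^2 - 13.62*k + 10.16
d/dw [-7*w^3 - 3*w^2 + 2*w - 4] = -21*w^2 - 6*w + 2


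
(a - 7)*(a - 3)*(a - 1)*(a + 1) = a^4 - 10*a^3 + 20*a^2 + 10*a - 21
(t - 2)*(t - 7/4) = t^2 - 15*t/4 + 7/2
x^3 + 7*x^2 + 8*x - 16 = (x - 1)*(x + 4)^2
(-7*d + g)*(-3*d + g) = 21*d^2 - 10*d*g + g^2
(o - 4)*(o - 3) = o^2 - 7*o + 12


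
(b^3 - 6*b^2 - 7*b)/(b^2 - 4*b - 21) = b*(b + 1)/(b + 3)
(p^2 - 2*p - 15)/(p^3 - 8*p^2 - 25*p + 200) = (p + 3)/(p^2 - 3*p - 40)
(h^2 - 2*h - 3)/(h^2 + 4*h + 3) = (h - 3)/(h + 3)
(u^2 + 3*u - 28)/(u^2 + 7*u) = (u - 4)/u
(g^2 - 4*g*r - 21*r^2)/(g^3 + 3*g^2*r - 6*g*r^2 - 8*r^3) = (g^2 - 4*g*r - 21*r^2)/(g^3 + 3*g^2*r - 6*g*r^2 - 8*r^3)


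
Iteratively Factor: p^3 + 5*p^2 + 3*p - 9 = (p - 1)*(p^2 + 6*p + 9) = (p - 1)*(p + 3)*(p + 3)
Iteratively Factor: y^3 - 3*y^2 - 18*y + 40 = (y + 4)*(y^2 - 7*y + 10) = (y - 2)*(y + 4)*(y - 5)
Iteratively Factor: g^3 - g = (g)*(g^2 - 1) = g*(g - 1)*(g + 1)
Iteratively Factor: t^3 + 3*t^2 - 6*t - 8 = (t + 4)*(t^2 - t - 2) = (t - 2)*(t + 4)*(t + 1)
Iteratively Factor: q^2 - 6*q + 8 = (q - 2)*(q - 4)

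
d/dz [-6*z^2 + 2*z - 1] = 2 - 12*z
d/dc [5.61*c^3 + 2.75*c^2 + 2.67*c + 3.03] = 16.83*c^2 + 5.5*c + 2.67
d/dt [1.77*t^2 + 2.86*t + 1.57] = 3.54*t + 2.86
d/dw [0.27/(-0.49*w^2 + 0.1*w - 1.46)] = (0.2646*w - 0.027)/(0.49*w^2 - 0.1*w + 1.46)^2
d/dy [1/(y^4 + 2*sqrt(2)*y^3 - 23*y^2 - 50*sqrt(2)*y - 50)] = 2*(-2*y^3 - 3*sqrt(2)*y^2 + 23*y + 25*sqrt(2))/(-y^4 - 2*sqrt(2)*y^3 + 23*y^2 + 50*sqrt(2)*y + 50)^2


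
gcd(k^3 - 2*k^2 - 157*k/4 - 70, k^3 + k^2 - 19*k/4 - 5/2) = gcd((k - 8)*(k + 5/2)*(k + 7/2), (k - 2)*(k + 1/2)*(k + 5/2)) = k + 5/2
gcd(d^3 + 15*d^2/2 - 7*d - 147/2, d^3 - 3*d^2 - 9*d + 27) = d - 3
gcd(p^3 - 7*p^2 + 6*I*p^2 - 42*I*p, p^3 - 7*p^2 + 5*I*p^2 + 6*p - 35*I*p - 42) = p^2 + p*(-7 + 6*I) - 42*I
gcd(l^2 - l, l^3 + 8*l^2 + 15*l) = l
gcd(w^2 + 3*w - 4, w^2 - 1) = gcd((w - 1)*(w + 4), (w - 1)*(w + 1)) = w - 1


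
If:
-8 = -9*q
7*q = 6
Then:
No Solution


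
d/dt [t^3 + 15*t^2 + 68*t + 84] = 3*t^2 + 30*t + 68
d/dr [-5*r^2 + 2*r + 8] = 2 - 10*r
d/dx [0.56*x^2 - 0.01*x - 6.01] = 1.12*x - 0.01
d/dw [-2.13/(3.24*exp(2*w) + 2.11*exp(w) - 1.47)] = (13.8024*exp(w) + 4.4943)*exp(w)/(3.24*exp(2*w) + 2.11*exp(w) - 1.47)^2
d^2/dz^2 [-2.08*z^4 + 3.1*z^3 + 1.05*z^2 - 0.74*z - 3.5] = -24.96*z^2 + 18.6*z + 2.1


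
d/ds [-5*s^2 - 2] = -10*s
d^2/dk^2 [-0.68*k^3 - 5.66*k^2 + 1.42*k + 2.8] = -4.08*k - 11.32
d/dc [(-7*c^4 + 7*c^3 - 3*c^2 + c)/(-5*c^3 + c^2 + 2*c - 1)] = (35*c^6 - 14*c^5 - 50*c^4 + 66*c^3 - 28*c^2 + 6*c - 1)/(25*c^6 - 10*c^5 - 19*c^4 + 14*c^3 + 2*c^2 - 4*c + 1)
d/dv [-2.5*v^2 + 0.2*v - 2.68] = 0.2 - 5.0*v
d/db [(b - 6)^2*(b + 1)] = (b - 6)*(3*b - 4)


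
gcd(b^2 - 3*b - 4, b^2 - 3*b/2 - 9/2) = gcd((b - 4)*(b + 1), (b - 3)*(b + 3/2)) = 1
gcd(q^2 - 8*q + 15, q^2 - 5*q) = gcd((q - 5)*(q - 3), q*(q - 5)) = q - 5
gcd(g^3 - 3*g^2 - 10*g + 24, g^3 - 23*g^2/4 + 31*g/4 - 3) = g - 4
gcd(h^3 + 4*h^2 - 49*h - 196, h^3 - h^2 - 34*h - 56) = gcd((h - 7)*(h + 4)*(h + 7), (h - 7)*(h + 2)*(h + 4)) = h^2 - 3*h - 28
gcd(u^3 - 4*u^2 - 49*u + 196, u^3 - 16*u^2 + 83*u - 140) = u^2 - 11*u + 28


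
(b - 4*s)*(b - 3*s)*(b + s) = b^3 - 6*b^2*s + 5*b*s^2 + 12*s^3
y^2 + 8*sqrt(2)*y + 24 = (y + 2*sqrt(2))*(y + 6*sqrt(2))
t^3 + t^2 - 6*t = t*(t - 2)*(t + 3)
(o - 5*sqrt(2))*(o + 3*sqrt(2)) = o^2 - 2*sqrt(2)*o - 30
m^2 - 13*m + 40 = (m - 8)*(m - 5)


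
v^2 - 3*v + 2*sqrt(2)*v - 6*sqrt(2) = (v - 3)*(v + 2*sqrt(2))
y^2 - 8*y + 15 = (y - 5)*(y - 3)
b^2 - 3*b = b*(b - 3)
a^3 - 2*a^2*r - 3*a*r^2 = a*(a - 3*r)*(a + r)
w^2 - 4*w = w*(w - 4)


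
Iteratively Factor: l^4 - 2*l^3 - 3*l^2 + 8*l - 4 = (l - 1)*(l^3 - l^2 - 4*l + 4) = (l - 2)*(l - 1)*(l^2 + l - 2) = (l - 2)*(l - 1)*(l + 2)*(l - 1)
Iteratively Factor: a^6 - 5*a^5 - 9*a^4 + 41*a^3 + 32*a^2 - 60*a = (a - 1)*(a^5 - 4*a^4 - 13*a^3 + 28*a^2 + 60*a) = (a - 5)*(a - 1)*(a^4 + a^3 - 8*a^2 - 12*a) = (a - 5)*(a - 3)*(a - 1)*(a^3 + 4*a^2 + 4*a) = (a - 5)*(a - 3)*(a - 1)*(a + 2)*(a^2 + 2*a) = (a - 5)*(a - 3)*(a - 1)*(a + 2)^2*(a)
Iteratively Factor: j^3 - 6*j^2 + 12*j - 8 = (j - 2)*(j^2 - 4*j + 4) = (j - 2)^2*(j - 2)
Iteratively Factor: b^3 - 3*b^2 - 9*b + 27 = (b - 3)*(b^2 - 9) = (b - 3)*(b + 3)*(b - 3)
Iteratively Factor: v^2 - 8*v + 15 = (v - 3)*(v - 5)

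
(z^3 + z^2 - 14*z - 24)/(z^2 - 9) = (z^2 - 2*z - 8)/(z - 3)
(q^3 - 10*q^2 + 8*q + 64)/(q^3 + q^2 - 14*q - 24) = (q - 8)/(q + 3)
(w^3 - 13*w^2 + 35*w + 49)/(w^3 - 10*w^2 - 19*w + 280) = (w^2 - 6*w - 7)/(w^2 - 3*w - 40)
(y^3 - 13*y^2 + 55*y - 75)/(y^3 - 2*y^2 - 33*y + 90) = (y - 5)/(y + 6)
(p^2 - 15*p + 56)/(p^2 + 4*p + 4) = (p^2 - 15*p + 56)/(p^2 + 4*p + 4)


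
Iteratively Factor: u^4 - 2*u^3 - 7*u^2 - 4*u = (u - 4)*(u^3 + 2*u^2 + u) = (u - 4)*(u + 1)*(u^2 + u) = u*(u - 4)*(u + 1)*(u + 1)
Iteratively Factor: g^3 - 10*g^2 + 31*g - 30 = (g - 3)*(g^2 - 7*g + 10) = (g - 5)*(g - 3)*(g - 2)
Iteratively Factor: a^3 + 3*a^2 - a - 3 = (a - 1)*(a^2 + 4*a + 3) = (a - 1)*(a + 1)*(a + 3)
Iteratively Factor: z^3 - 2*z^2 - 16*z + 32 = (z - 4)*(z^2 + 2*z - 8) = (z - 4)*(z - 2)*(z + 4)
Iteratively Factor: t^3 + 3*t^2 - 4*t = (t)*(t^2 + 3*t - 4) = t*(t - 1)*(t + 4)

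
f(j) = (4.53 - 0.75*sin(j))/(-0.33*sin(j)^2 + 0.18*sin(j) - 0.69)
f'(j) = (4.53 - 0.75*sin(j))*(0.66*sin(j)*cos(j) - 0.18*cos(j))/(-0.33*sin(j)^2 + 0.18*sin(j) - 0.69)^2 - 0.75*cos(j)/(-0.33*sin(j)^2 + 0.18*sin(j) - 0.69)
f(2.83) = -6.46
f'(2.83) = -1.28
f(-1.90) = -4.53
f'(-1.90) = 0.81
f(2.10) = -4.97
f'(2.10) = -1.74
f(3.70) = -5.61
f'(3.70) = 2.15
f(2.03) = -4.86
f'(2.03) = -1.54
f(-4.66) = -4.50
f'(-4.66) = -0.18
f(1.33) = -4.60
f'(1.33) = 0.83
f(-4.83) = -4.52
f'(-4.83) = 0.41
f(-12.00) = -6.00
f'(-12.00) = 2.20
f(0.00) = -6.57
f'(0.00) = -0.63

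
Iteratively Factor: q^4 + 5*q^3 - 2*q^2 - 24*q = (q + 3)*(q^3 + 2*q^2 - 8*q) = (q + 3)*(q + 4)*(q^2 - 2*q) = q*(q + 3)*(q + 4)*(q - 2)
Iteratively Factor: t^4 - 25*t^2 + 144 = (t + 3)*(t^3 - 3*t^2 - 16*t + 48) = (t - 3)*(t + 3)*(t^2 - 16) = (t - 4)*(t - 3)*(t + 3)*(t + 4)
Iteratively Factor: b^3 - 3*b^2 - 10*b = (b)*(b^2 - 3*b - 10) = b*(b - 5)*(b + 2)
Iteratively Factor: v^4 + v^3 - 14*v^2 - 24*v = (v - 4)*(v^3 + 5*v^2 + 6*v) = v*(v - 4)*(v^2 + 5*v + 6) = v*(v - 4)*(v + 3)*(v + 2)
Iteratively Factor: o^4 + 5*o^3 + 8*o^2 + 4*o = (o)*(o^3 + 5*o^2 + 8*o + 4) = o*(o + 2)*(o^2 + 3*o + 2) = o*(o + 1)*(o + 2)*(o + 2)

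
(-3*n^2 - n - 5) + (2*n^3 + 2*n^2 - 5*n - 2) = 2*n^3 - n^2 - 6*n - 7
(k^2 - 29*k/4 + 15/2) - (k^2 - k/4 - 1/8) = 61/8 - 7*k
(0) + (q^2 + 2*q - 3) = q^2 + 2*q - 3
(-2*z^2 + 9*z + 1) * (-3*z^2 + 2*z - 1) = 6*z^4 - 31*z^3 + 17*z^2 - 7*z - 1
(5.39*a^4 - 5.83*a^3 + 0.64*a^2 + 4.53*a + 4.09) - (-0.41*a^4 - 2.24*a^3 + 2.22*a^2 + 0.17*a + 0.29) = 5.8*a^4 - 3.59*a^3 - 1.58*a^2 + 4.36*a + 3.8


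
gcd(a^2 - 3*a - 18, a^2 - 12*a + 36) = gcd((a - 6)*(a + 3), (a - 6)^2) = a - 6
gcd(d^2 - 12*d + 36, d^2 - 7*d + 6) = d - 6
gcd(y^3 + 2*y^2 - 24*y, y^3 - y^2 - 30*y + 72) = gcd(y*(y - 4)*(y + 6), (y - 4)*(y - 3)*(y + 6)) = y^2 + 2*y - 24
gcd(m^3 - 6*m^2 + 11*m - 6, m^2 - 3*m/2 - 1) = m - 2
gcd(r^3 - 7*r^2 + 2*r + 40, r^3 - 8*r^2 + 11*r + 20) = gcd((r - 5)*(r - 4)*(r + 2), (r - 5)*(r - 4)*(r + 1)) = r^2 - 9*r + 20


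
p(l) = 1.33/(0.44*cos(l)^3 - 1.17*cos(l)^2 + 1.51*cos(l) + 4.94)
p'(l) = 1.33*(1.32*sin(l)*cos(l)^2 - 2.34*sin(l)*cos(l) + 1.51*sin(l))/(0.44*cos(l)^3 - 1.17*cos(l)^2 + 1.51*cos(l) + 4.94)^2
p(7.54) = 0.25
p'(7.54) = 0.04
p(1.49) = 0.26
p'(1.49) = 0.07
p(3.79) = 0.48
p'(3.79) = -0.44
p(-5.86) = 0.23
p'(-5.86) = 0.01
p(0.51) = 0.24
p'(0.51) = 0.01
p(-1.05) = 0.24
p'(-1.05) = -0.03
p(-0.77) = 0.24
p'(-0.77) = -0.02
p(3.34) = 0.69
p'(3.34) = -0.36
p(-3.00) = 0.71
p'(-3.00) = -0.27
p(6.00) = 0.23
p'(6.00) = -0.00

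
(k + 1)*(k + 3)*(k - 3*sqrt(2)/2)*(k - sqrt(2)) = k^4 - 5*sqrt(2)*k^3/2 + 4*k^3 - 10*sqrt(2)*k^2 + 6*k^2 - 15*sqrt(2)*k/2 + 12*k + 9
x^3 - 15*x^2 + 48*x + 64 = (x - 8)^2*(x + 1)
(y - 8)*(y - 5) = y^2 - 13*y + 40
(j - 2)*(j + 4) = j^2 + 2*j - 8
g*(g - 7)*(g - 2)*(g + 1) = g^4 - 8*g^3 + 5*g^2 + 14*g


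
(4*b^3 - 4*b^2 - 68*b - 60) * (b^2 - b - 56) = 4*b^5 - 8*b^4 - 288*b^3 + 232*b^2 + 3868*b + 3360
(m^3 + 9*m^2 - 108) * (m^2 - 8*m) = m^5 + m^4 - 72*m^3 - 108*m^2 + 864*m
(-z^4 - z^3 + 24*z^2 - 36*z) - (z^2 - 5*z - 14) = -z^4 - z^3 + 23*z^2 - 31*z + 14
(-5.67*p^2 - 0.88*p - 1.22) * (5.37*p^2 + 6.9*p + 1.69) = -30.4479*p^4 - 43.8486*p^3 - 22.2057*p^2 - 9.9052*p - 2.0618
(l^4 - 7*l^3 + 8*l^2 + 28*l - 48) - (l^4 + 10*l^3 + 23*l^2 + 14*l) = -17*l^3 - 15*l^2 + 14*l - 48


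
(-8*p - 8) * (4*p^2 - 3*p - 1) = -32*p^3 - 8*p^2 + 32*p + 8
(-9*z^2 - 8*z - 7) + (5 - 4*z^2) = -13*z^2 - 8*z - 2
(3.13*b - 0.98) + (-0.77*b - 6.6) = 2.36*b - 7.58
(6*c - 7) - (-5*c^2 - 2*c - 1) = 5*c^2 + 8*c - 6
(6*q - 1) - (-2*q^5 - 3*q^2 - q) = 2*q^5 + 3*q^2 + 7*q - 1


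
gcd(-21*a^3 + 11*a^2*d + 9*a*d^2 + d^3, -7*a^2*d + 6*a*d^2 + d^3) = 7*a^2 - 6*a*d - d^2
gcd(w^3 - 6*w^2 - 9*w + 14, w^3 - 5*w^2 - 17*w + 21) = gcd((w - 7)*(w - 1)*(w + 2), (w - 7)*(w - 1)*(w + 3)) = w^2 - 8*w + 7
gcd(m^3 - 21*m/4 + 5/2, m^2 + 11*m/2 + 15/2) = m + 5/2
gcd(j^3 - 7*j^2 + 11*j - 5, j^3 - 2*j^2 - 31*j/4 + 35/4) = j - 1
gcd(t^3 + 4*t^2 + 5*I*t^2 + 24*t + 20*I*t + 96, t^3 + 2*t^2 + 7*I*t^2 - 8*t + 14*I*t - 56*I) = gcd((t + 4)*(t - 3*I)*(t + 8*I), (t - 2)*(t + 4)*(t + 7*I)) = t + 4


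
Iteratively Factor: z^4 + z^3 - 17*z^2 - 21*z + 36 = (z + 3)*(z^3 - 2*z^2 - 11*z + 12) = (z - 4)*(z + 3)*(z^2 + 2*z - 3) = (z - 4)*(z + 3)^2*(z - 1)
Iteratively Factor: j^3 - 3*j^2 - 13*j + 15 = (j - 1)*(j^2 - 2*j - 15) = (j - 1)*(j + 3)*(j - 5)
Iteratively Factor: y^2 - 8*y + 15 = (y - 3)*(y - 5)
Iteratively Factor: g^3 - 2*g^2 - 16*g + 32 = (g + 4)*(g^2 - 6*g + 8) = (g - 4)*(g + 4)*(g - 2)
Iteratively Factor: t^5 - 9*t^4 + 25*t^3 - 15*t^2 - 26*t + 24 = (t - 3)*(t^4 - 6*t^3 + 7*t^2 + 6*t - 8) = (t - 4)*(t - 3)*(t^3 - 2*t^2 - t + 2) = (t - 4)*(t - 3)*(t - 2)*(t^2 - 1) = (t - 4)*(t - 3)*(t - 2)*(t - 1)*(t + 1)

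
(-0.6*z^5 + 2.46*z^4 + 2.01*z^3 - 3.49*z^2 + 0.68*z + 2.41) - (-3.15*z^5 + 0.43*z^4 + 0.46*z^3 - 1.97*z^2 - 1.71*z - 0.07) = 2.55*z^5 + 2.03*z^4 + 1.55*z^3 - 1.52*z^2 + 2.39*z + 2.48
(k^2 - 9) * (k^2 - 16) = k^4 - 25*k^2 + 144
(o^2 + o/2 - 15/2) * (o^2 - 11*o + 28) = o^4 - 21*o^3/2 + 15*o^2 + 193*o/2 - 210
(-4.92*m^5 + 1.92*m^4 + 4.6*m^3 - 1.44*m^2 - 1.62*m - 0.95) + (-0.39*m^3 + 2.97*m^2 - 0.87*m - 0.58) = -4.92*m^5 + 1.92*m^4 + 4.21*m^3 + 1.53*m^2 - 2.49*m - 1.53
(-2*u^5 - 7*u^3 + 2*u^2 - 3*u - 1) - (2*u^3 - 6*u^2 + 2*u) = -2*u^5 - 9*u^3 + 8*u^2 - 5*u - 1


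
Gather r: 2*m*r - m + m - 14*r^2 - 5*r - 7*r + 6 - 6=-14*r^2 + r*(2*m - 12)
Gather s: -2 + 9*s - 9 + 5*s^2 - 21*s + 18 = 5*s^2 - 12*s + 7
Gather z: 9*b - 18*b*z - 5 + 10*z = 9*b + z*(10 - 18*b) - 5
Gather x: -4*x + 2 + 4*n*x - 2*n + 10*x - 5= -2*n + x*(4*n + 6) - 3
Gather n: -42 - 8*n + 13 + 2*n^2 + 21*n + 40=2*n^2 + 13*n + 11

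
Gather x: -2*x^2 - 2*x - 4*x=-2*x^2 - 6*x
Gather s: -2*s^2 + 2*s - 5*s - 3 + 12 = -2*s^2 - 3*s + 9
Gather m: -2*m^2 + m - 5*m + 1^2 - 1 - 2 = -2*m^2 - 4*m - 2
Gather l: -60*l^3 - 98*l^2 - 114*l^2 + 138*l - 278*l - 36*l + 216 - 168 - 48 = -60*l^3 - 212*l^2 - 176*l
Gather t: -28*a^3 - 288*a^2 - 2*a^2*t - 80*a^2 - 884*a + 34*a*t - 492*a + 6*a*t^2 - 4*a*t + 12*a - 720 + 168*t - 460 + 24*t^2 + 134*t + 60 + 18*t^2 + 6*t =-28*a^3 - 368*a^2 - 1364*a + t^2*(6*a + 42) + t*(-2*a^2 + 30*a + 308) - 1120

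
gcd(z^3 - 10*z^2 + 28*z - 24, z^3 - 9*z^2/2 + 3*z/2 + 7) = z - 2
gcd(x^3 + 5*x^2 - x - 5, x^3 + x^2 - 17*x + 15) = x^2 + 4*x - 5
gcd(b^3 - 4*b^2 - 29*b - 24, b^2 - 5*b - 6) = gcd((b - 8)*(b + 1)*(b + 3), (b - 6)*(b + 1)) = b + 1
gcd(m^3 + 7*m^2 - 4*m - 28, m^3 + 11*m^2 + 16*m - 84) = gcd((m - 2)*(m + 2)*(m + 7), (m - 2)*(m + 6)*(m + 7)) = m^2 + 5*m - 14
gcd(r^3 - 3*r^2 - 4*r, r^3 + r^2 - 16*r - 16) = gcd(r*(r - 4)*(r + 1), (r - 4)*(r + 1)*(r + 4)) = r^2 - 3*r - 4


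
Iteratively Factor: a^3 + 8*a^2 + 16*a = (a + 4)*(a^2 + 4*a) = (a + 4)^2*(a)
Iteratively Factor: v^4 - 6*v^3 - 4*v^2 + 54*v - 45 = (v - 1)*(v^3 - 5*v^2 - 9*v + 45) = (v - 1)*(v + 3)*(v^2 - 8*v + 15) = (v - 3)*(v - 1)*(v + 3)*(v - 5)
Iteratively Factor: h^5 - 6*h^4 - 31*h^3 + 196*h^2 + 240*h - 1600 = (h + 4)*(h^4 - 10*h^3 + 9*h^2 + 160*h - 400) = (h + 4)^2*(h^3 - 14*h^2 + 65*h - 100) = (h - 5)*(h + 4)^2*(h^2 - 9*h + 20) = (h - 5)^2*(h + 4)^2*(h - 4)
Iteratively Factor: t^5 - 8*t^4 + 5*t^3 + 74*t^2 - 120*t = (t + 3)*(t^4 - 11*t^3 + 38*t^2 - 40*t) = (t - 5)*(t + 3)*(t^3 - 6*t^2 + 8*t) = (t - 5)*(t - 2)*(t + 3)*(t^2 - 4*t) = t*(t - 5)*(t - 2)*(t + 3)*(t - 4)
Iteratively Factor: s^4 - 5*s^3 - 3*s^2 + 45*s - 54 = (s - 2)*(s^3 - 3*s^2 - 9*s + 27) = (s - 3)*(s - 2)*(s^2 - 9) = (s - 3)^2*(s - 2)*(s + 3)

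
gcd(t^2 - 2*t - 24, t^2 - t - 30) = t - 6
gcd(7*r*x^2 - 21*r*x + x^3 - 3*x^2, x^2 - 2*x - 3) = x - 3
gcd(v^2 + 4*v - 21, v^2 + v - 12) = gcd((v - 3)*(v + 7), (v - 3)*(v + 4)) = v - 3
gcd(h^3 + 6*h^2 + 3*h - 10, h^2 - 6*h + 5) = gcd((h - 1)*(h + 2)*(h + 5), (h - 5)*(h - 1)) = h - 1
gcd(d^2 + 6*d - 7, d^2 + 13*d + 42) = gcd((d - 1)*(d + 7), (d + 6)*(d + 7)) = d + 7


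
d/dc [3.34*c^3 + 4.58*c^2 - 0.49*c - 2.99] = 10.02*c^2 + 9.16*c - 0.49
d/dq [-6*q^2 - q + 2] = -12*q - 1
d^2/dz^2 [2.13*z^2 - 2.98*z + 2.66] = 4.26000000000000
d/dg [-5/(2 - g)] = -5/(g - 2)^2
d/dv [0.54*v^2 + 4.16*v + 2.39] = 1.08*v + 4.16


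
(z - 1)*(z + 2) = z^2 + z - 2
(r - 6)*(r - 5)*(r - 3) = r^3 - 14*r^2 + 63*r - 90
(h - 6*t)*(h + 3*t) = h^2 - 3*h*t - 18*t^2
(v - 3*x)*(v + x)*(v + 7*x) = v^3 + 5*v^2*x - 17*v*x^2 - 21*x^3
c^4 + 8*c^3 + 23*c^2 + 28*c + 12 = (c + 1)*(c + 2)^2*(c + 3)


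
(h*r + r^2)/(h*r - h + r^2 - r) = r/(r - 1)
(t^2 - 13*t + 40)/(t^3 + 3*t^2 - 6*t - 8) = (t^2 - 13*t + 40)/(t^3 + 3*t^2 - 6*t - 8)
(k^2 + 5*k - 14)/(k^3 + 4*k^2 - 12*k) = (k + 7)/(k*(k + 6))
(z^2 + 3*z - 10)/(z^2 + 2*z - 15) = (z - 2)/(z - 3)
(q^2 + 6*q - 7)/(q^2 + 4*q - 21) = (q - 1)/(q - 3)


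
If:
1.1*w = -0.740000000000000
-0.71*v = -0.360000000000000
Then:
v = 0.51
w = -0.67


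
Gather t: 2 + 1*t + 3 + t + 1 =2*t + 6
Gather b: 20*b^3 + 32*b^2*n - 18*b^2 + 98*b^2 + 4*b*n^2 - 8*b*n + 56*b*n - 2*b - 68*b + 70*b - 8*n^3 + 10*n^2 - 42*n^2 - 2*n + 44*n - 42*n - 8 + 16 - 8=20*b^3 + b^2*(32*n + 80) + b*(4*n^2 + 48*n) - 8*n^3 - 32*n^2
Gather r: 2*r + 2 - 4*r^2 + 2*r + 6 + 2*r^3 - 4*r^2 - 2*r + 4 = 2*r^3 - 8*r^2 + 2*r + 12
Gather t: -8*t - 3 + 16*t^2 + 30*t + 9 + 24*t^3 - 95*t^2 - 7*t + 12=24*t^3 - 79*t^2 + 15*t + 18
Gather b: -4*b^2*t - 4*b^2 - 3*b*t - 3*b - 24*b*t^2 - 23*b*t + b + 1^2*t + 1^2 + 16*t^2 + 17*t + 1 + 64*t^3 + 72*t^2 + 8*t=b^2*(-4*t - 4) + b*(-24*t^2 - 26*t - 2) + 64*t^3 + 88*t^2 + 26*t + 2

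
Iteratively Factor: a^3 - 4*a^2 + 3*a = (a)*(a^2 - 4*a + 3) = a*(a - 3)*(a - 1)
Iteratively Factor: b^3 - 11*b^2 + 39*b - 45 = (b - 3)*(b^2 - 8*b + 15) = (b - 5)*(b - 3)*(b - 3)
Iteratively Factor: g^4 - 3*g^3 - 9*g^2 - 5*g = (g)*(g^3 - 3*g^2 - 9*g - 5) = g*(g - 5)*(g^2 + 2*g + 1) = g*(g - 5)*(g + 1)*(g + 1)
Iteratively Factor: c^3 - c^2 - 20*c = (c - 5)*(c^2 + 4*c) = c*(c - 5)*(c + 4)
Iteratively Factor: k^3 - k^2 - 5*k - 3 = (k + 1)*(k^2 - 2*k - 3) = (k + 1)^2*(k - 3)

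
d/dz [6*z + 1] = 6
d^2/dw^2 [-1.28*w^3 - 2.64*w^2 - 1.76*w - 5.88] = -7.68*w - 5.28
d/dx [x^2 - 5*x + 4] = 2*x - 5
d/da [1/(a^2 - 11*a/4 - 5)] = 4*(11 - 8*a)/(-4*a^2 + 11*a + 20)^2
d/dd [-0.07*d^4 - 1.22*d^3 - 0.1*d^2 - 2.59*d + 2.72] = -0.28*d^3 - 3.66*d^2 - 0.2*d - 2.59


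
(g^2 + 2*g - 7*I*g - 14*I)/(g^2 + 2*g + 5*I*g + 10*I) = (g - 7*I)/(g + 5*I)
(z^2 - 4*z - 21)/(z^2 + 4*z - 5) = (z^2 - 4*z - 21)/(z^2 + 4*z - 5)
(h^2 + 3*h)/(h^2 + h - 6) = h/(h - 2)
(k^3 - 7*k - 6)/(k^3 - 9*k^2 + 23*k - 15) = (k^2 + 3*k + 2)/(k^2 - 6*k + 5)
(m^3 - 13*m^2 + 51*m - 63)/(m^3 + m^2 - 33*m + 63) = (m - 7)/(m + 7)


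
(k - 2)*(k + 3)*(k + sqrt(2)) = k^3 + k^2 + sqrt(2)*k^2 - 6*k + sqrt(2)*k - 6*sqrt(2)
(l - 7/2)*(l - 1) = l^2 - 9*l/2 + 7/2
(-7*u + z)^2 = 49*u^2 - 14*u*z + z^2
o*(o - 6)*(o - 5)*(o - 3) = o^4 - 14*o^3 + 63*o^2 - 90*o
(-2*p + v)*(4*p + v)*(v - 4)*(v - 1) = -8*p^2*v^2 + 40*p^2*v - 32*p^2 + 2*p*v^3 - 10*p*v^2 + 8*p*v + v^4 - 5*v^3 + 4*v^2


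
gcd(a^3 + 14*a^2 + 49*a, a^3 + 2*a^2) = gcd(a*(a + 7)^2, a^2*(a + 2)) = a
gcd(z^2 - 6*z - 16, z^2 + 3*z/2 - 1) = z + 2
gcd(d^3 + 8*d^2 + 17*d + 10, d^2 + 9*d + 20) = d + 5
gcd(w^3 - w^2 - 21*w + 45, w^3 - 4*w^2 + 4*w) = 1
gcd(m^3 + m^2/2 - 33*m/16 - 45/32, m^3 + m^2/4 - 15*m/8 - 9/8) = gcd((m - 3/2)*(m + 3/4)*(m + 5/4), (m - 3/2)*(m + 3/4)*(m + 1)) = m^2 - 3*m/4 - 9/8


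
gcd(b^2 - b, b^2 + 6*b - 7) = b - 1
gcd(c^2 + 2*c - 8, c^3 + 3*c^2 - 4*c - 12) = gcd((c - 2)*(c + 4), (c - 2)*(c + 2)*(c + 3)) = c - 2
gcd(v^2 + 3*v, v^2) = v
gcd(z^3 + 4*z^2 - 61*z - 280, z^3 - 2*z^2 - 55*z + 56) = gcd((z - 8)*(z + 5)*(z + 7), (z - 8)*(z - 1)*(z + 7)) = z^2 - z - 56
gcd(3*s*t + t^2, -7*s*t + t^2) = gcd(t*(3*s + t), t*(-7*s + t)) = t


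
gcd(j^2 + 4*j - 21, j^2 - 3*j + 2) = 1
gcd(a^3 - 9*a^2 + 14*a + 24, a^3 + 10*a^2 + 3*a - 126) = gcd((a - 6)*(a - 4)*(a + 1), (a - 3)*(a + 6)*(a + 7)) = 1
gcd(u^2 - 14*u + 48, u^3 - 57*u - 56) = u - 8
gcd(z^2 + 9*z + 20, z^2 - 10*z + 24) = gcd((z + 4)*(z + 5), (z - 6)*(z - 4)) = 1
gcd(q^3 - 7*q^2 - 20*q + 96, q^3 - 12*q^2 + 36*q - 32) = q - 8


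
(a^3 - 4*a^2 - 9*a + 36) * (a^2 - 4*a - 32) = a^5 - 8*a^4 - 25*a^3 + 200*a^2 + 144*a - 1152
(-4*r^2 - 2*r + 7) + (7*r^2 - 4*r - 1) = 3*r^2 - 6*r + 6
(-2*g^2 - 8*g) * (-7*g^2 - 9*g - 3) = 14*g^4 + 74*g^3 + 78*g^2 + 24*g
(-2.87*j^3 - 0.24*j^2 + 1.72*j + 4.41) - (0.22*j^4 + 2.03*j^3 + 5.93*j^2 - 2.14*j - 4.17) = -0.22*j^4 - 4.9*j^3 - 6.17*j^2 + 3.86*j + 8.58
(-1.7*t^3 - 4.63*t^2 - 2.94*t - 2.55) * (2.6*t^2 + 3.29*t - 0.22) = -4.42*t^5 - 17.631*t^4 - 22.5027*t^3 - 15.284*t^2 - 7.7427*t + 0.561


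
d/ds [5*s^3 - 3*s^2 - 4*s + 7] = 15*s^2 - 6*s - 4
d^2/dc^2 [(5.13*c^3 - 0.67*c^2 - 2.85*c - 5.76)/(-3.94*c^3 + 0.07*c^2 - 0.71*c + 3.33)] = (17.971916*c^6 + 351.557532*c^5 + 249.349992*c^4 + 79.018636*c^3 + 617.39442*c^2 + 106.414128*c + 31.457556)/(61.162984*c^9 - 3.259956*c^8 + 33.123186*c^7 - 156.256015*c^6 + 11.479383*c^5 - 56.046864*c^4 + 132.421715*c^3 - 7.364628*c^2 + 23.619357*c - 36.926037)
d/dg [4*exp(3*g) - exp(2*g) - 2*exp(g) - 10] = 2*(6*exp(2*g) - exp(g) - 1)*exp(g)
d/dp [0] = 0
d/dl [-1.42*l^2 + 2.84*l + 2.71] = 2.84 - 2.84*l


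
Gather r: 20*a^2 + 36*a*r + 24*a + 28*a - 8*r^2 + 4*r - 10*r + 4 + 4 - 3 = 20*a^2 + 52*a - 8*r^2 + r*(36*a - 6) + 5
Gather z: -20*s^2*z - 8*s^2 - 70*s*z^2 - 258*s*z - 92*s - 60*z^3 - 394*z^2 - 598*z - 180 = -8*s^2 - 92*s - 60*z^3 + z^2*(-70*s - 394) + z*(-20*s^2 - 258*s - 598) - 180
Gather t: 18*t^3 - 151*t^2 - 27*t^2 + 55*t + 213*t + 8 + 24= 18*t^3 - 178*t^2 + 268*t + 32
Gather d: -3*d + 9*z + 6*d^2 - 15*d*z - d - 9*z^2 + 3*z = 6*d^2 + d*(-15*z - 4) - 9*z^2 + 12*z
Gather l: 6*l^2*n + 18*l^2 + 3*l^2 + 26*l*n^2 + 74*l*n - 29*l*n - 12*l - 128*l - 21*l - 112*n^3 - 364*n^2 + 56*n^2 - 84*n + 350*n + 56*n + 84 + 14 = l^2*(6*n + 21) + l*(26*n^2 + 45*n - 161) - 112*n^3 - 308*n^2 + 322*n + 98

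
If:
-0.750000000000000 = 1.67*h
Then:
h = -0.45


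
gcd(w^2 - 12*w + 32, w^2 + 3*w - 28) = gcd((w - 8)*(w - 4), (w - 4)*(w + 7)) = w - 4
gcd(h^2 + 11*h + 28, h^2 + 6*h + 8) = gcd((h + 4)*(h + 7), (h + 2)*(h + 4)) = h + 4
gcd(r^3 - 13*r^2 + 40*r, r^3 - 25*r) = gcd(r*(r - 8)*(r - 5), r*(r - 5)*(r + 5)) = r^2 - 5*r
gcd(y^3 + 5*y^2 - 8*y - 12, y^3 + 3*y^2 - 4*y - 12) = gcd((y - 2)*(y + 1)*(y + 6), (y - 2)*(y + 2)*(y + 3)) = y - 2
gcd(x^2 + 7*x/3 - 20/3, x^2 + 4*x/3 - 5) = x - 5/3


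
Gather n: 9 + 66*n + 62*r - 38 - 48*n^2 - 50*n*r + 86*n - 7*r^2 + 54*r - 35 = -48*n^2 + n*(152 - 50*r) - 7*r^2 + 116*r - 64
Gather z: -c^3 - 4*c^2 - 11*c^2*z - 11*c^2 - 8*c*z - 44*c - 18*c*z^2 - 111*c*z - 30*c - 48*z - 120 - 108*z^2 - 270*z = -c^3 - 15*c^2 - 74*c + z^2*(-18*c - 108) + z*(-11*c^2 - 119*c - 318) - 120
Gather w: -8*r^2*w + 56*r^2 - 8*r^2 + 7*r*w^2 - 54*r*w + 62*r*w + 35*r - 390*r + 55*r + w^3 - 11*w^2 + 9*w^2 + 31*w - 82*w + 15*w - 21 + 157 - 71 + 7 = 48*r^2 - 300*r + w^3 + w^2*(7*r - 2) + w*(-8*r^2 + 8*r - 36) + 72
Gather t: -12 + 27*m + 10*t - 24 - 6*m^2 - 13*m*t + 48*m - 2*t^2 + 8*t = -6*m^2 + 75*m - 2*t^2 + t*(18 - 13*m) - 36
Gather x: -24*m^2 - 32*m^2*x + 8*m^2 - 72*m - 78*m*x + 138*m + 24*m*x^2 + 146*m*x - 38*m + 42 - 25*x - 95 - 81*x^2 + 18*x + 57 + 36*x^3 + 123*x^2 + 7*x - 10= -16*m^2 + 28*m + 36*x^3 + x^2*(24*m + 42) + x*(-32*m^2 + 68*m) - 6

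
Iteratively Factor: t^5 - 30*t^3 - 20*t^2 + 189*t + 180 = (t - 3)*(t^4 + 3*t^3 - 21*t^2 - 83*t - 60) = (t - 3)*(t + 3)*(t^3 - 21*t - 20) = (t - 5)*(t - 3)*(t + 3)*(t^2 + 5*t + 4) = (t - 5)*(t - 3)*(t + 1)*(t + 3)*(t + 4)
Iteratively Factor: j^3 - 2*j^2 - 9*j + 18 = (j + 3)*(j^2 - 5*j + 6) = (j - 2)*(j + 3)*(j - 3)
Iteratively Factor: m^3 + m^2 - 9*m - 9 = (m + 3)*(m^2 - 2*m - 3) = (m - 3)*(m + 3)*(m + 1)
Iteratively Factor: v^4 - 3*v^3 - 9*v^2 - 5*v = (v - 5)*(v^3 + 2*v^2 + v) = (v - 5)*(v + 1)*(v^2 + v) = v*(v - 5)*(v + 1)*(v + 1)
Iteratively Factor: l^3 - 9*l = (l)*(l^2 - 9) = l*(l + 3)*(l - 3)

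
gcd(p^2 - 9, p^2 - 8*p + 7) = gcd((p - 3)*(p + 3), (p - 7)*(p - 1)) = 1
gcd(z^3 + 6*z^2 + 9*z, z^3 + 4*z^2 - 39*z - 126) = z + 3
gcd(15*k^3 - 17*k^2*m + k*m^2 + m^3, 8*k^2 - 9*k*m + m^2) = k - m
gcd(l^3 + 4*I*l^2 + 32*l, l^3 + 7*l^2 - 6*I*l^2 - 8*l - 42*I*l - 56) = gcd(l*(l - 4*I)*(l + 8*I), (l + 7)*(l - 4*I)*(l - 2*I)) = l - 4*I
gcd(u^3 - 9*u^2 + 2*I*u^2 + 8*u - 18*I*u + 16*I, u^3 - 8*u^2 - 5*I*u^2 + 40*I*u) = u - 8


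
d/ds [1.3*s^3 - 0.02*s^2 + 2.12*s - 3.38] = 3.9*s^2 - 0.04*s + 2.12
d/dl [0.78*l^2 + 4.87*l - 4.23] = 1.56*l + 4.87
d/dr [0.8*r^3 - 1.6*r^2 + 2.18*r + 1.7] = 2.4*r^2 - 3.2*r + 2.18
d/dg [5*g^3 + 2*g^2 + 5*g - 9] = 15*g^2 + 4*g + 5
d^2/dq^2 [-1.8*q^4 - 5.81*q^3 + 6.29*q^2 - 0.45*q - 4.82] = -21.6*q^2 - 34.86*q + 12.58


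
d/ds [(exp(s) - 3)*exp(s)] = (2*exp(s) - 3)*exp(s)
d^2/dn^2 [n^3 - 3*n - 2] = 6*n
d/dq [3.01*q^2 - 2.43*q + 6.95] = 6.02*q - 2.43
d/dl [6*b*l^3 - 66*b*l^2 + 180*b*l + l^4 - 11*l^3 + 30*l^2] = 18*b*l^2 - 132*b*l + 180*b + 4*l^3 - 33*l^2 + 60*l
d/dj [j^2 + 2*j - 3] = 2*j + 2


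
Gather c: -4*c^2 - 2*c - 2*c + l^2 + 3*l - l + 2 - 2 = -4*c^2 - 4*c + l^2 + 2*l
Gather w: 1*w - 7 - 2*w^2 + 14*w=-2*w^2 + 15*w - 7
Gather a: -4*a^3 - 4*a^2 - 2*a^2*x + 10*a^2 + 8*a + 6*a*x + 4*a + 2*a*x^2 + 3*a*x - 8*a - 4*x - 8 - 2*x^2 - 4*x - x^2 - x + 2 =-4*a^3 + a^2*(6 - 2*x) + a*(2*x^2 + 9*x + 4) - 3*x^2 - 9*x - 6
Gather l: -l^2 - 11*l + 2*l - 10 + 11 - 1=-l^2 - 9*l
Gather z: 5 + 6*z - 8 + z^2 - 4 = z^2 + 6*z - 7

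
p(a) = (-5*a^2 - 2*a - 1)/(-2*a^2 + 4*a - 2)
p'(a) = (-10*a - 2)/(-2*a^2 + 4*a - 2) + (4*a - 4)*(-5*a^2 - 2*a - 1)/(-2*a^2 + 4*a - 2)^2 = 2*(-3*a - 1)/(a^3 - 3*a^2 + 3*a - 1)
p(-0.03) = 0.45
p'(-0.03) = 1.67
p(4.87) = 4.32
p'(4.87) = -0.54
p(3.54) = 5.48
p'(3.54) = -1.42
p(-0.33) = 0.25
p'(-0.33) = 0.01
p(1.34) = 54.75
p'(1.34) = -255.44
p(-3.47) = 1.36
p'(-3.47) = -0.21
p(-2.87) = 1.22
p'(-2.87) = -0.26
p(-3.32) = 1.33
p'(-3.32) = -0.22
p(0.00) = 0.50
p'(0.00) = 2.00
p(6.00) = 3.86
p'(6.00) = -0.30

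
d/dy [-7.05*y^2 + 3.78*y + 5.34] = 3.78 - 14.1*y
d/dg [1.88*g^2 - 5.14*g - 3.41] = 3.76*g - 5.14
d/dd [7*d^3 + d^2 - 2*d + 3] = 21*d^2 + 2*d - 2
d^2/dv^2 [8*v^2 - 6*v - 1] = 16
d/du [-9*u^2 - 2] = -18*u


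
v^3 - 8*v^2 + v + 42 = (v - 7)*(v - 3)*(v + 2)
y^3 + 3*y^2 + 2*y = y*(y + 1)*(y + 2)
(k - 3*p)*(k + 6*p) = k^2 + 3*k*p - 18*p^2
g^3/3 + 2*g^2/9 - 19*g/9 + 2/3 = (g/3 + 1)*(g - 2)*(g - 1/3)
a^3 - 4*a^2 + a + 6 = (a - 3)*(a - 2)*(a + 1)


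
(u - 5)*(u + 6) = u^2 + u - 30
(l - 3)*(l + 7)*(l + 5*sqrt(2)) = l^3 + 4*l^2 + 5*sqrt(2)*l^2 - 21*l + 20*sqrt(2)*l - 105*sqrt(2)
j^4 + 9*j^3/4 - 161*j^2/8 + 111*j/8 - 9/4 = (j - 3)*(j - 1/2)*(j - 1/4)*(j + 6)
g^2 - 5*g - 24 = (g - 8)*(g + 3)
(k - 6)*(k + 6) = k^2 - 36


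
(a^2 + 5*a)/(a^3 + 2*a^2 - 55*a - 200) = a/(a^2 - 3*a - 40)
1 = 1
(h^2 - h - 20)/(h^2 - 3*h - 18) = (-h^2 + h + 20)/(-h^2 + 3*h + 18)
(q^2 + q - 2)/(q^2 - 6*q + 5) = (q + 2)/(q - 5)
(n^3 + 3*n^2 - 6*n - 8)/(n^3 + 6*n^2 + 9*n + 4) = (n - 2)/(n + 1)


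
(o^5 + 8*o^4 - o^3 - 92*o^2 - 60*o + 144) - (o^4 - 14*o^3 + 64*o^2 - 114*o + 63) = o^5 + 7*o^4 + 13*o^3 - 156*o^2 + 54*o + 81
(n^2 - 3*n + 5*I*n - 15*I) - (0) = n^2 - 3*n + 5*I*n - 15*I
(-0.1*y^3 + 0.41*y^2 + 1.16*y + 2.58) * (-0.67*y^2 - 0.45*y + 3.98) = 0.067*y^5 - 0.2297*y^4 - 1.3597*y^3 - 0.6188*y^2 + 3.4558*y + 10.2684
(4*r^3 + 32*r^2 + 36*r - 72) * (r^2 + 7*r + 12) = 4*r^5 + 60*r^4 + 308*r^3 + 564*r^2 - 72*r - 864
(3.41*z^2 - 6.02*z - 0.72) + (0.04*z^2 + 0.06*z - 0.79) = 3.45*z^2 - 5.96*z - 1.51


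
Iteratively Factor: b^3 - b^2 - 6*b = (b)*(b^2 - b - 6) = b*(b - 3)*(b + 2)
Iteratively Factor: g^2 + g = (g)*(g + 1)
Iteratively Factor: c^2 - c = (c - 1)*(c)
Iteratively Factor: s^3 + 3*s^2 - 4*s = (s + 4)*(s^2 - s) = (s - 1)*(s + 4)*(s)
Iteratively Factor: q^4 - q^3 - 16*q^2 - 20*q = (q)*(q^3 - q^2 - 16*q - 20) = q*(q - 5)*(q^2 + 4*q + 4) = q*(q - 5)*(q + 2)*(q + 2)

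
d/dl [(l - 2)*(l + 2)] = 2*l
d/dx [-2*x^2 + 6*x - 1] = 6 - 4*x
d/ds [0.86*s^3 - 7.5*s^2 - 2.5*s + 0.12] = 2.58*s^2 - 15.0*s - 2.5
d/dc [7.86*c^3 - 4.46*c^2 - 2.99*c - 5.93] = 23.58*c^2 - 8.92*c - 2.99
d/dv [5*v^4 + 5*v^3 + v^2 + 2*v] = 20*v^3 + 15*v^2 + 2*v + 2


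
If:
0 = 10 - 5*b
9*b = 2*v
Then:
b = 2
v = 9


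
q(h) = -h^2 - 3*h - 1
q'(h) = -2*h - 3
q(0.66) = -3.42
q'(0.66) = -4.32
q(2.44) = -14.27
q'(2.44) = -7.88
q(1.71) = -9.05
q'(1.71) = -6.42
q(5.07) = -41.91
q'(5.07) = -13.14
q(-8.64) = -49.73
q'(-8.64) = 14.28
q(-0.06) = -0.82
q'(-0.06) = -2.88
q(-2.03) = 0.97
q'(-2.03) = 1.06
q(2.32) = -13.34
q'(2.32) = -7.64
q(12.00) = -181.00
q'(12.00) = -27.00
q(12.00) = -181.00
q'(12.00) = -27.00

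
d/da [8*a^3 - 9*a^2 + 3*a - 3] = 24*a^2 - 18*a + 3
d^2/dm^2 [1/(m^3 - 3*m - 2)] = 6*(-m*(-m^3 + 3*m + 2) - 3*(m^2 - 1)^2)/(-m^3 + 3*m + 2)^3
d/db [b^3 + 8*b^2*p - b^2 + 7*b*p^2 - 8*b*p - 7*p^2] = 3*b^2 + 16*b*p - 2*b + 7*p^2 - 8*p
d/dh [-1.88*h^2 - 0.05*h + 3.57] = -3.76*h - 0.05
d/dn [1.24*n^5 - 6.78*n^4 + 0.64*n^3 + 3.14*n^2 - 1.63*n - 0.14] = 6.2*n^4 - 27.12*n^3 + 1.92*n^2 + 6.28*n - 1.63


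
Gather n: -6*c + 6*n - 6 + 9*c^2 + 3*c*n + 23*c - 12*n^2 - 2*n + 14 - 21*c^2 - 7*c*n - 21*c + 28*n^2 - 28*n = -12*c^2 - 4*c + 16*n^2 + n*(-4*c - 24) + 8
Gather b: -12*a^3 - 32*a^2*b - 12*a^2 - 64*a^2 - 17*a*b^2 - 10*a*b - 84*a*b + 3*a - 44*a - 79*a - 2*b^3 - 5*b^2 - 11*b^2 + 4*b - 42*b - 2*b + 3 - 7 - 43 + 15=-12*a^3 - 76*a^2 - 120*a - 2*b^3 + b^2*(-17*a - 16) + b*(-32*a^2 - 94*a - 40) - 32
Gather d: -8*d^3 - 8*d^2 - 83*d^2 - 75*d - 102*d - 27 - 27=-8*d^3 - 91*d^2 - 177*d - 54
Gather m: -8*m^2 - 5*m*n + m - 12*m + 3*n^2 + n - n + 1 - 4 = -8*m^2 + m*(-5*n - 11) + 3*n^2 - 3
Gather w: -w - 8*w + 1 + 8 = 9 - 9*w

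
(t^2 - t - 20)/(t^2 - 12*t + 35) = (t + 4)/(t - 7)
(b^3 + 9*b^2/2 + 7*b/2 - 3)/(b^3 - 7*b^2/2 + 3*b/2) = (b^2 + 5*b + 6)/(b*(b - 3))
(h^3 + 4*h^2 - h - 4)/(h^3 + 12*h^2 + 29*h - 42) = (h^2 + 5*h + 4)/(h^2 + 13*h + 42)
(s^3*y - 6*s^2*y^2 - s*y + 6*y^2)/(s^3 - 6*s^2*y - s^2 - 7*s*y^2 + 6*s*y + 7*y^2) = y*(-s^2 + 6*s*y - s + 6*y)/(-s^2 + 6*s*y + 7*y^2)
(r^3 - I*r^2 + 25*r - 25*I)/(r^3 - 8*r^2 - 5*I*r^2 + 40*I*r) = (r^2 + 4*I*r + 5)/(r*(r - 8))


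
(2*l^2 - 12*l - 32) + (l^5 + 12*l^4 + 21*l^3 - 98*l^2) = l^5 + 12*l^4 + 21*l^3 - 96*l^2 - 12*l - 32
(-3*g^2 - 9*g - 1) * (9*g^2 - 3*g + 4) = -27*g^4 - 72*g^3 + 6*g^2 - 33*g - 4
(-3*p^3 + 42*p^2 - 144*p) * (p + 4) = -3*p^4 + 30*p^3 + 24*p^2 - 576*p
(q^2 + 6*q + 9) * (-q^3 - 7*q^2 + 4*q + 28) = -q^5 - 13*q^4 - 47*q^3 - 11*q^2 + 204*q + 252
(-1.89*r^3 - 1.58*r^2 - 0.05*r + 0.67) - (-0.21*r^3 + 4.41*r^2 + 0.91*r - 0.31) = -1.68*r^3 - 5.99*r^2 - 0.96*r + 0.98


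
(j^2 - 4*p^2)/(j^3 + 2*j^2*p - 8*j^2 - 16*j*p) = (j - 2*p)/(j*(j - 8))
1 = 1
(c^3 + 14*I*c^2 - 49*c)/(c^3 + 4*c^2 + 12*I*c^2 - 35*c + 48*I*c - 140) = c*(c + 7*I)/(c^2 + c*(4 + 5*I) + 20*I)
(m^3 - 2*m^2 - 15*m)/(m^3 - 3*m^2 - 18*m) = (m - 5)/(m - 6)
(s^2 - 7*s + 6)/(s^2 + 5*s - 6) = (s - 6)/(s + 6)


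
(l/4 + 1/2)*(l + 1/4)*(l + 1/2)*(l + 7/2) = l^4/4 + 25*l^3/16 + 45*l^2/16 + 95*l/64 + 7/32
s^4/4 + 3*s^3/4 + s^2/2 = s^2*(s/4 + 1/2)*(s + 1)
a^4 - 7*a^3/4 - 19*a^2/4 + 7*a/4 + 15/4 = (a - 3)*(a - 1)*(a + 1)*(a + 5/4)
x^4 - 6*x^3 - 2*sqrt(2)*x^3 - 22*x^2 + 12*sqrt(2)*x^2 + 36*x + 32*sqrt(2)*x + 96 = (x - 8)*(x + 2)*(x - 3*sqrt(2))*(x + sqrt(2))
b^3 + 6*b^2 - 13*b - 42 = (b - 3)*(b + 2)*(b + 7)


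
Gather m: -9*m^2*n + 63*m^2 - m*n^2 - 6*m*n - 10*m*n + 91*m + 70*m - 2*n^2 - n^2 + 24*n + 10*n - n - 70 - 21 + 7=m^2*(63 - 9*n) + m*(-n^2 - 16*n + 161) - 3*n^2 + 33*n - 84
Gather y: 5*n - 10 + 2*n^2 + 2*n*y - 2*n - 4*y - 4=2*n^2 + 3*n + y*(2*n - 4) - 14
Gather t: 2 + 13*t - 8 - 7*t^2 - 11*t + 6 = -7*t^2 + 2*t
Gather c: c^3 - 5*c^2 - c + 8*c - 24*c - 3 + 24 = c^3 - 5*c^2 - 17*c + 21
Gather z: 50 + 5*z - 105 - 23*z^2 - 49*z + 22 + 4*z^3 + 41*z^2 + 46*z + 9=4*z^3 + 18*z^2 + 2*z - 24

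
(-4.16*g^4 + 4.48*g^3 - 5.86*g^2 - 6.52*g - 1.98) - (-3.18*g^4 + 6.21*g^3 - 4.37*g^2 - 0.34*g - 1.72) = -0.98*g^4 - 1.73*g^3 - 1.49*g^2 - 6.18*g - 0.26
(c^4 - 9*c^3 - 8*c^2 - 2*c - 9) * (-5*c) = -5*c^5 + 45*c^4 + 40*c^3 + 10*c^2 + 45*c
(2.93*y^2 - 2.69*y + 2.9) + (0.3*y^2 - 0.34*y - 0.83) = 3.23*y^2 - 3.03*y + 2.07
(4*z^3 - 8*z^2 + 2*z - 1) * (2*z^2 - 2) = 8*z^5 - 16*z^4 - 4*z^3 + 14*z^2 - 4*z + 2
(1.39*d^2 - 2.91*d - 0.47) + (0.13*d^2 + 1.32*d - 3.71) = 1.52*d^2 - 1.59*d - 4.18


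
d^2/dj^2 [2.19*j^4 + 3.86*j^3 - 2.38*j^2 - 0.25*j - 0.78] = 26.28*j^2 + 23.16*j - 4.76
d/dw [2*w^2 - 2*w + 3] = 4*w - 2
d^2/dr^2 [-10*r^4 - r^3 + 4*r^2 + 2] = -120*r^2 - 6*r + 8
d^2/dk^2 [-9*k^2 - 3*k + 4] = -18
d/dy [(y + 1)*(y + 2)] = 2*y + 3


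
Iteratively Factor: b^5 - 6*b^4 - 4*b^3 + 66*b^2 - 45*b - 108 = (b - 3)*(b^4 - 3*b^3 - 13*b^2 + 27*b + 36) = (b - 3)*(b + 1)*(b^3 - 4*b^2 - 9*b + 36) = (b - 3)*(b + 1)*(b + 3)*(b^2 - 7*b + 12) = (b - 3)^2*(b + 1)*(b + 3)*(b - 4)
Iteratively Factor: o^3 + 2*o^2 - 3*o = (o - 1)*(o^2 + 3*o) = o*(o - 1)*(o + 3)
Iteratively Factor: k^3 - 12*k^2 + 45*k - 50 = (k - 2)*(k^2 - 10*k + 25) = (k - 5)*(k - 2)*(k - 5)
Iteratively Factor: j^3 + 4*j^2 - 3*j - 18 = (j + 3)*(j^2 + j - 6) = (j + 3)^2*(j - 2)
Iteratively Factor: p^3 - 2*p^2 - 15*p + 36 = (p - 3)*(p^2 + p - 12) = (p - 3)*(p + 4)*(p - 3)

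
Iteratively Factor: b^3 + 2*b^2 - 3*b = (b)*(b^2 + 2*b - 3) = b*(b + 3)*(b - 1)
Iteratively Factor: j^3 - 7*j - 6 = (j - 3)*(j^2 + 3*j + 2) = (j - 3)*(j + 2)*(j + 1)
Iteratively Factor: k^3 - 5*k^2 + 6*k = (k - 3)*(k^2 - 2*k) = (k - 3)*(k - 2)*(k)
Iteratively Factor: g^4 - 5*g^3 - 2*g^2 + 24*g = (g - 4)*(g^3 - g^2 - 6*g) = (g - 4)*(g + 2)*(g^2 - 3*g) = g*(g - 4)*(g + 2)*(g - 3)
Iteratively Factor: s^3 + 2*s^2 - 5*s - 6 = (s + 1)*(s^2 + s - 6) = (s + 1)*(s + 3)*(s - 2)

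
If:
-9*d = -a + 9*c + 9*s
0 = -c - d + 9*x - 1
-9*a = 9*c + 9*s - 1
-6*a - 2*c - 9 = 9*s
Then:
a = 567*x/43 - 146/43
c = 124/43 - 243*x/43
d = 630*x/43 - 167/43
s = 241/387 - 324*x/43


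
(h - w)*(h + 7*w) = h^2 + 6*h*w - 7*w^2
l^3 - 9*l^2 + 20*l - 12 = (l - 6)*(l - 2)*(l - 1)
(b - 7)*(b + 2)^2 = b^3 - 3*b^2 - 24*b - 28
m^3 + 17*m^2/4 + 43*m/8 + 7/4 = (m + 1/2)*(m + 7/4)*(m + 2)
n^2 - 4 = (n - 2)*(n + 2)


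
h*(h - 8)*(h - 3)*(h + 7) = h^4 - 4*h^3 - 53*h^2 + 168*h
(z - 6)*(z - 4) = z^2 - 10*z + 24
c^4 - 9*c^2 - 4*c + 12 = (c - 3)*(c - 1)*(c + 2)^2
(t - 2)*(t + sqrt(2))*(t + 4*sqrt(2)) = t^3 - 2*t^2 + 5*sqrt(2)*t^2 - 10*sqrt(2)*t + 8*t - 16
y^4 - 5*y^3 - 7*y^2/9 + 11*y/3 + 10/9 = (y - 5)*(y - 1)*(y + 1/3)*(y + 2/3)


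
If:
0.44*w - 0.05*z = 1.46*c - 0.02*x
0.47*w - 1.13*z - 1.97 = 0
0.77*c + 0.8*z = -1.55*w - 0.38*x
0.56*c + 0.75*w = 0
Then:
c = 0.09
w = -0.07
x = 3.82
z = -1.77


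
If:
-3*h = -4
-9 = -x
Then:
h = 4/3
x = 9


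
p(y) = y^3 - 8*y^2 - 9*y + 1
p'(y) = 3*y^2 - 16*y - 9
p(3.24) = -78.13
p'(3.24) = -29.35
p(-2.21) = -28.98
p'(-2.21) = 41.01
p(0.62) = -7.42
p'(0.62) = -17.77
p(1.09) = -17.02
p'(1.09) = -22.88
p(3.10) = -73.99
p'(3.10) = -29.77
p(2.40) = -52.86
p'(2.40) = -30.12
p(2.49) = -55.57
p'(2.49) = -30.24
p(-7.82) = -896.05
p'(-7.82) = 299.58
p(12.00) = 469.00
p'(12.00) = 231.00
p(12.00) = 469.00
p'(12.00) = 231.00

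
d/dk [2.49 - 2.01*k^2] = -4.02*k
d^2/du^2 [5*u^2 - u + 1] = 10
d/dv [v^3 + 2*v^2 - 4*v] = 3*v^2 + 4*v - 4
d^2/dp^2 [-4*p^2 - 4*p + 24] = -8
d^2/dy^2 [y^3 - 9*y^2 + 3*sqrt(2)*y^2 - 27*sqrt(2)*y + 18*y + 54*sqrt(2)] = 6*y - 18 + 6*sqrt(2)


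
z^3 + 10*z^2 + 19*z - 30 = (z - 1)*(z + 5)*(z + 6)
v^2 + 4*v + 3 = (v + 1)*(v + 3)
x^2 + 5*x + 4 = (x + 1)*(x + 4)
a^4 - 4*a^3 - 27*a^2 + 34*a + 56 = (a - 7)*(a - 2)*(a + 1)*(a + 4)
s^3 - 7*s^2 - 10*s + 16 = (s - 8)*(s - 1)*(s + 2)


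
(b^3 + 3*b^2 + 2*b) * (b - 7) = b^4 - 4*b^3 - 19*b^2 - 14*b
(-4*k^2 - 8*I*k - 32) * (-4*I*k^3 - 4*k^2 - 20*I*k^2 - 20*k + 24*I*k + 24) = 16*I*k^5 - 16*k^4 + 80*I*k^4 - 80*k^3 + 64*I*k^3 + 224*k^2 + 800*I*k^2 + 640*k - 960*I*k - 768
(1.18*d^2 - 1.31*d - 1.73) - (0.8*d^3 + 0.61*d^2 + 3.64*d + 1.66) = -0.8*d^3 + 0.57*d^2 - 4.95*d - 3.39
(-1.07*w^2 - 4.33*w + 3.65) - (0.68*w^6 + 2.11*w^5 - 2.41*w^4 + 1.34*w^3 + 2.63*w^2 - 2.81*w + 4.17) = -0.68*w^6 - 2.11*w^5 + 2.41*w^4 - 1.34*w^3 - 3.7*w^2 - 1.52*w - 0.52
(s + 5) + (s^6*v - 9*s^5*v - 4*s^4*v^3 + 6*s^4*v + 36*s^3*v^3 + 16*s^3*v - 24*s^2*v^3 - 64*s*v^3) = s^6*v - 9*s^5*v - 4*s^4*v^3 + 6*s^4*v + 36*s^3*v^3 + 16*s^3*v - 24*s^2*v^3 - 64*s*v^3 + s + 5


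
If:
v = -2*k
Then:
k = -v/2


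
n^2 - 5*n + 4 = (n - 4)*(n - 1)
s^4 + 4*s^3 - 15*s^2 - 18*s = s*(s - 3)*(s + 1)*(s + 6)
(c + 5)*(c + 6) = c^2 + 11*c + 30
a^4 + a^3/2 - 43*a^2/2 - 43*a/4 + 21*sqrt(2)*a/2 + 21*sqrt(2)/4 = (a + 1/2)*(a - 3*sqrt(2))*(a - sqrt(2)/2)*(a + 7*sqrt(2)/2)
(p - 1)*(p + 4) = p^2 + 3*p - 4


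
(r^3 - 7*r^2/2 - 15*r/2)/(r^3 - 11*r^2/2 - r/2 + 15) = r/(r - 2)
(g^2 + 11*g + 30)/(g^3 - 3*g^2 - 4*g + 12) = (g^2 + 11*g + 30)/(g^3 - 3*g^2 - 4*g + 12)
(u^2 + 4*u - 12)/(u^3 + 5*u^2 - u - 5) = (u^2 + 4*u - 12)/(u^3 + 5*u^2 - u - 5)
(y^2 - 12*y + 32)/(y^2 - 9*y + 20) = (y - 8)/(y - 5)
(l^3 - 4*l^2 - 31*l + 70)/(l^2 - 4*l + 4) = (l^2 - 2*l - 35)/(l - 2)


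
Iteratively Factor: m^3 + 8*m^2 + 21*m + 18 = (m + 2)*(m^2 + 6*m + 9) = (m + 2)*(m + 3)*(m + 3)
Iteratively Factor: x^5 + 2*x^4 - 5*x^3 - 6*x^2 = (x + 1)*(x^4 + x^3 - 6*x^2) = (x - 2)*(x + 1)*(x^3 + 3*x^2) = x*(x - 2)*(x + 1)*(x^2 + 3*x) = x*(x - 2)*(x + 1)*(x + 3)*(x)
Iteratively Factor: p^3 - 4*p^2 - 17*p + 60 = (p - 3)*(p^2 - p - 20) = (p - 5)*(p - 3)*(p + 4)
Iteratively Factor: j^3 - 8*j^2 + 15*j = (j)*(j^2 - 8*j + 15) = j*(j - 5)*(j - 3)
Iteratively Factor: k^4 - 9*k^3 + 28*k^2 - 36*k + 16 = (k - 1)*(k^3 - 8*k^2 + 20*k - 16) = (k - 2)*(k - 1)*(k^2 - 6*k + 8) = (k - 4)*(k - 2)*(k - 1)*(k - 2)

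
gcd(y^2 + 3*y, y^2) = y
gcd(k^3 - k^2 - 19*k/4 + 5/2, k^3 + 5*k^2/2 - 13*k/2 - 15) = k^2 - k/2 - 5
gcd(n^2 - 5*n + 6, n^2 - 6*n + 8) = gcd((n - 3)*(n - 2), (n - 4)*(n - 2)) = n - 2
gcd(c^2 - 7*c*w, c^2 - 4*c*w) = c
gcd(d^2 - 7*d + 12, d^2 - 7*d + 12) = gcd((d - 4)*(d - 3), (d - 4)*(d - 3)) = d^2 - 7*d + 12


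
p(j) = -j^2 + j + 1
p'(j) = 1 - 2*j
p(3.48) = -7.63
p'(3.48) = -5.96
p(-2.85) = -9.97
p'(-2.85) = 6.70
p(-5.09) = -30.00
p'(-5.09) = 11.18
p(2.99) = -4.95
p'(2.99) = -4.98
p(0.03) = 1.03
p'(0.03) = 0.94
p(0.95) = 1.05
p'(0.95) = -0.90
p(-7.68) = -65.66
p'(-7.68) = 16.36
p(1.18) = 0.79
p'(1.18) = -1.36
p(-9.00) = -89.00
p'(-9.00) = 19.00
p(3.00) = -5.00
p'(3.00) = -5.00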